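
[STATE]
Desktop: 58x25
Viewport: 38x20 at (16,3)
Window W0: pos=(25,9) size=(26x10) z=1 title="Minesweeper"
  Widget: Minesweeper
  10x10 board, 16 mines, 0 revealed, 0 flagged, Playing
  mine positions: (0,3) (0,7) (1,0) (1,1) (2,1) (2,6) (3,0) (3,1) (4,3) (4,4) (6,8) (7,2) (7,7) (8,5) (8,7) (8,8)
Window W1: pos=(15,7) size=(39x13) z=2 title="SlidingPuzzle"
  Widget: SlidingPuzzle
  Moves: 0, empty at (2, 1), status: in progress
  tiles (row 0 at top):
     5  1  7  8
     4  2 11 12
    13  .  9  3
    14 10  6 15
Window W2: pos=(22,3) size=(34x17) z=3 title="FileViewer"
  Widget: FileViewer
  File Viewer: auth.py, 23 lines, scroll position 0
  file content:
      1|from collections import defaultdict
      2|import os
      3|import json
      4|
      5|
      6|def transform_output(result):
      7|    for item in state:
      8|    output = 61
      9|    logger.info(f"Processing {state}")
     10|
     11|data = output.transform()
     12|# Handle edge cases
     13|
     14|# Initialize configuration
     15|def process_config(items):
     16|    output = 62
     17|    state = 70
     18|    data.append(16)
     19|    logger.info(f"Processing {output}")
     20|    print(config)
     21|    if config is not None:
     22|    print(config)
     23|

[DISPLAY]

      ┏━━━━━━━━━━━━━━━━━━━━━━━━━━━━━━━
      ┃ FileViewer                    
      ┠───────────────────────────────
      ┃from collections import default
━━━━━━┃import os                      
 Slidi┃import json                    
──────┃                               
┌────┬┃                               
│  5 │┃def transform_output(result):  
├────┼┃    for item in state:         
│  4 │┃    output = 61                
├────┼┃    logger.info(f"Processing {s
│ 13 │┃                               
├────┼┃data = output.transform()      
│ 14 │┃# Handle edge cases            
└────┴┃                               
━━━━━━┗━━━━━━━━━━━━━━━━━━━━━━━━━━━━━━━
                                      
                                      
                                      


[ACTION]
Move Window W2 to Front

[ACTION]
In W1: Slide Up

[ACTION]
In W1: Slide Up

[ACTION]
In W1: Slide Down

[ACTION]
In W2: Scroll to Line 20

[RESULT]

      ┏━━━━━━━━━━━━━━━━━━━━━━━━━━━━━━━
      ┃ FileViewer                    
      ┠───────────────────────────────
      ┃data = output.transform()      
━━━━━━┃# Handle edge cases            
 Slidi┃                               
──────┃# Initialize configuration     
┌────┬┃def process_config(items):     
│  5 │┃    output = 62                
├────┼┃    state = 70                 
│  4 │┃    data.append(16)            
├────┼┃    logger.info(f"Processing {o
│ 13 │┃    print(config)              
├────┼┃    if config is not None:     
│ 14 │┃    print(config)              
└────┴┃                               
━━━━━━┗━━━━━━━━━━━━━━━━━━━━━━━━━━━━━━━
                                      
                                      
                                      


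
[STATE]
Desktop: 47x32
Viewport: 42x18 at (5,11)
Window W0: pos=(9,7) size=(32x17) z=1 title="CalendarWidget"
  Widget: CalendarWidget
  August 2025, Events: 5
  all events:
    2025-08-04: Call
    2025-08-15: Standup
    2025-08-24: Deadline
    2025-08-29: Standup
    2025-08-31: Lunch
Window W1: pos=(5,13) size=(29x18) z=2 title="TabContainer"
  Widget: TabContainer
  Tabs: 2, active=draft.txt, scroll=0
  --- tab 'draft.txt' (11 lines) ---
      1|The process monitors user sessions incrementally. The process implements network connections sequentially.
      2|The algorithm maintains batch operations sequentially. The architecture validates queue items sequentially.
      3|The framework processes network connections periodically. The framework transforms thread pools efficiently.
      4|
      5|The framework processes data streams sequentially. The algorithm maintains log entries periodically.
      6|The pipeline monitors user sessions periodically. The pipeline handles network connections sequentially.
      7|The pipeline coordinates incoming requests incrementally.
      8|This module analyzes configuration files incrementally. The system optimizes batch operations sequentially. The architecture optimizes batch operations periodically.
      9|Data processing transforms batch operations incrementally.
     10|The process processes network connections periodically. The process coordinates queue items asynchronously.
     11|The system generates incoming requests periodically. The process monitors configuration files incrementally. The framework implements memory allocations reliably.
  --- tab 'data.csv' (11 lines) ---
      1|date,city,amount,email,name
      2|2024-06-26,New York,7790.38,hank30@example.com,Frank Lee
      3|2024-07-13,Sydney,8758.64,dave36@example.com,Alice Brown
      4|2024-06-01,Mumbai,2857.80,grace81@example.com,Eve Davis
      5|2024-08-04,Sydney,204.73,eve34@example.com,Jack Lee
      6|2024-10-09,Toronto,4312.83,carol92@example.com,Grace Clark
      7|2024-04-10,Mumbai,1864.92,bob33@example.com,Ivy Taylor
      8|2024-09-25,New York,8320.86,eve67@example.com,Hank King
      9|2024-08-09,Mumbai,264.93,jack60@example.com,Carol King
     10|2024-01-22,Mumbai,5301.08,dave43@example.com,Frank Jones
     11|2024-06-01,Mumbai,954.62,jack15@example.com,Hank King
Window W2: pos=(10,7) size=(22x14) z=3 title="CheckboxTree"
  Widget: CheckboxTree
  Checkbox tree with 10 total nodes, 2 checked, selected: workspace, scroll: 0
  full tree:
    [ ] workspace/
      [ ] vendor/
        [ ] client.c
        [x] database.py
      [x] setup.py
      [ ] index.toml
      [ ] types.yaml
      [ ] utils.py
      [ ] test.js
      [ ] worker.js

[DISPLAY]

    ┃┃   [-] vendor/      ┃        ┃      
    ┃┃     [ ] client.c   ┃        ┃      
┏━━━━┃     [x] database.py┃━┓      ┃      
┃ Tab┃   [x] setup.py     ┃ ┃      ┃      
┠────┃   [ ] index.toml   ┃─┨      ┃      
┃[dra┃   [ ] types.yaml   ┃ ┃      ┃      
┃────┃   [ ] utils.py     ┃─┃      ┃      
┃The ┃   [ ] test.js      ┃s┃      ┃      
┃The ┃   [ ] worker.js    ┃t┃      ┃      
┃The ┗━━━━━━━━━━━━━━━━━━━━┛t┃      ┃      
┃                           ┃      ┃      
┃The framework processes dat┃      ┃      
┃The pipeline monitors user ┃━━━━━━┛      
┃The pipeline coordinates in┃             
┃This module analyzes config┃             
┃Data processing transforms ┃             
┃The process processes netwo┃             
┃The system generates incomi┃             


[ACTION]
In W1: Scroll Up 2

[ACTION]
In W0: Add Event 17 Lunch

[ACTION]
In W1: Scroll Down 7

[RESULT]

    ┃┃   [-] vendor/      ┃        ┃      
    ┃┃     [ ] client.c   ┃        ┃      
┏━━━━┃     [x] database.py┃━┓      ┃      
┃ Tab┃   [x] setup.py     ┃ ┃      ┃      
┠────┃   [ ] index.toml   ┃─┨      ┃      
┃[dra┃   [ ] types.yaml   ┃ ┃      ┃      
┃────┃   [ ] utils.py     ┃─┃      ┃      
┃This┃   [ ] test.js      ┃g┃      ┃      
┃Data┃   [ ] worker.js    ┃ ┃      ┃      
┃The ┗━━━━━━━━━━━━━━━━━━━━┛o┃      ┃      
┃The system generates incomi┃      ┃      
┃                           ┃      ┃      
┃                           ┃━━━━━━┛      
┃                           ┃             
┃                           ┃             
┃                           ┃             
┃                           ┃             
┃                           ┃             


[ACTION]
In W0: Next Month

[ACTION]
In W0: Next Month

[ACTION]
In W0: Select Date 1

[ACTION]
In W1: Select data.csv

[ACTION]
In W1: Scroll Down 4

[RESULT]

    ┃┃   [-] vendor/      ┃        ┃      
    ┃┃     [ ] client.c   ┃        ┃      
┏━━━━┃     [x] database.py┃━┓      ┃      
┃ Tab┃   [x] setup.py     ┃ ┃      ┃      
┠────┃   [ ] index.toml   ┃─┨      ┃      
┃ dra┃   [ ] types.yaml   ┃ ┃      ┃      
┃────┃   [ ] utils.py     ┃─┃      ┃      
┃2024┃   [ ] test.js      ┃v┃      ┃      
┃2024┃   [ ] worker.js    ┃,┃      ┃      
┃2024┗━━━━━━━━━━━━━━━━━━━━┛b┃      ┃      
┃2024-09-25,New York,8320.86┃      ┃      
┃2024-08-09,Mumbai,264.93,ja┃      ┃      
┃2024-01-22,Mumbai,5301.08,d┃━━━━━━┛      
┃2024-06-01,Mumbai,954.62,ja┃             
┃                           ┃             
┃                           ┃             
┃                           ┃             
┃                           ┃             


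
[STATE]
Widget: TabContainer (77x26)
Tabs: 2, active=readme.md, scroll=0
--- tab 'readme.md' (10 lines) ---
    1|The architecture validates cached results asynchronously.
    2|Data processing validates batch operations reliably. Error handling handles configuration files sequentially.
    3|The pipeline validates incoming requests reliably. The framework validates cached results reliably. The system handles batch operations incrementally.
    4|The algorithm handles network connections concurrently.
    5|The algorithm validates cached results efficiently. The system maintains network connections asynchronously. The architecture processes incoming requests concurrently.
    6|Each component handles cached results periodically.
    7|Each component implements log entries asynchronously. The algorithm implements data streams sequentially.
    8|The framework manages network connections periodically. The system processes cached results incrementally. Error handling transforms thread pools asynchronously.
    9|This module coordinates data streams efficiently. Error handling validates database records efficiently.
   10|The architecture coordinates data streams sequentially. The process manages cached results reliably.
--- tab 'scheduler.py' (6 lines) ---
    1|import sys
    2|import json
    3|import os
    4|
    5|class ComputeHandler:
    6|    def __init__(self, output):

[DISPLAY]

[readme.md]│ scheduler.py                                                    
─────────────────────────────────────────────────────────────────────────────
The architecture validates cached results asynchronously.                    
Data processing validates batch operations reliably. Error handling handles c
The pipeline validates incoming requests reliably. The framework validates ca
The algorithm handles network connections concurrently.                      
The algorithm validates cached results efficiently. The system maintains netw
Each component handles cached results periodically.                          
Each component implements log entries asynchronously. The algorithm implement
The framework manages network connections periodically. The system processes 
This module coordinates data streams efficiently. Error handling validates da
The architecture coordinates data streams sequentially. The process manages c
                                                                             
                                                                             
                                                                             
                                                                             
                                                                             
                                                                             
                                                                             
                                                                             
                                                                             
                                                                             
                                                                             
                                                                             
                                                                             
                                                                             


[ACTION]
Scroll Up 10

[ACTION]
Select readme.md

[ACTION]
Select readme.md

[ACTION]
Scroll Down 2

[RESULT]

[readme.md]│ scheduler.py                                                    
─────────────────────────────────────────────────────────────────────────────
The pipeline validates incoming requests reliably. The framework validates ca
The algorithm handles network connections concurrently.                      
The algorithm validates cached results efficiently. The system maintains netw
Each component handles cached results periodically.                          
Each component implements log entries asynchronously. The algorithm implement
The framework manages network connections periodically. The system processes 
This module coordinates data streams efficiently. Error handling validates da
The architecture coordinates data streams sequentially. The process manages c
                                                                             
                                                                             
                                                                             
                                                                             
                                                                             
                                                                             
                                                                             
                                                                             
                                                                             
                                                                             
                                                                             
                                                                             
                                                                             
                                                                             
                                                                             
                                                                             


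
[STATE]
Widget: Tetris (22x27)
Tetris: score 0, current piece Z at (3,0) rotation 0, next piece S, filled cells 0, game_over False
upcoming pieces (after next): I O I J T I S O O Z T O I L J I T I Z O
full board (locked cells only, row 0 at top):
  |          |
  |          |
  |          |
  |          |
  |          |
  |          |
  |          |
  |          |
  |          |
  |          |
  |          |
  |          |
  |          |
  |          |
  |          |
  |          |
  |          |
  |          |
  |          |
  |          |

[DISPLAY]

   ▓▓     │Next:      
    ▓▓    │ ░░        
          │░░         
          │           
          │           
          │           
          │Score:     
          │0          
          │           
          │           
          │           
          │           
          │           
          │           
          │           
          │           
          │           
          │           
          │           
          │           
          │           
          │           
          │           
          │           
          │           
          │           
          │           


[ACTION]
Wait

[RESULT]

          │Next:      
   ▓▓     │ ░░        
    ▓▓    │░░         
          │           
          │           
          │           
          │Score:     
          │0          
          │           
          │           
          │           
          │           
          │           
          │           
          │           
          │           
          │           
          │           
          │           
          │           
          │           
          │           
          │           
          │           
          │           
          │           
          │           


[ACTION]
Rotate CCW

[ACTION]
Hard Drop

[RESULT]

    ░░    │Next:      
   ░░     │████       
          │           
          │           
          │           
          │           
          │Score:     
          │0          
          │           
          │           
          │           
          │           
          │           
          │           
          │           
          │           
          │           
    ▓     │           
   ▓▓     │           
   ▓      │           
          │           
          │           
          │           
          │           
          │           
          │           
          │           


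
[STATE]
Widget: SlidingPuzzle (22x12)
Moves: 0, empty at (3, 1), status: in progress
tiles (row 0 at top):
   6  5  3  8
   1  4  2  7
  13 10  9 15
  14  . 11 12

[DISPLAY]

┌────┬────┬────┬────┐ 
│  6 │  5 │  3 │  8 │ 
├────┼────┼────┼────┤ 
│  1 │  4 │  2 │  7 │ 
├────┼────┼────┼────┤ 
│ 13 │ 10 │  9 │ 15 │ 
├────┼────┼────┼────┤ 
│ 14 │    │ 11 │ 12 │ 
└────┴────┴────┴────┘ 
Moves: 0              
                      
                      


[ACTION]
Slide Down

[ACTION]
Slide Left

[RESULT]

┌────┬────┬────┬────┐ 
│  6 │  5 │  3 │  8 │ 
├────┼────┼────┼────┤ 
│  1 │  4 │  2 │  7 │ 
├────┼────┼────┼────┤ 
│ 13 │  9 │    │ 15 │ 
├────┼────┼────┼────┤ 
│ 14 │ 10 │ 11 │ 12 │ 
└────┴────┴────┴────┘ 
Moves: 2              
                      
                      


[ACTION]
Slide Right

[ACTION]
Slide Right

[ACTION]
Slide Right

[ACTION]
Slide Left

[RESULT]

┌────┬────┬────┬────┐ 
│  6 │  5 │  3 │  8 │ 
├────┼────┼────┼────┤ 
│  1 │  4 │  2 │  7 │ 
├────┼────┼────┼────┤ 
│ 13 │    │  9 │ 15 │ 
├────┼────┼────┼────┤ 
│ 14 │ 10 │ 11 │ 12 │ 
└────┴────┴────┴────┘ 
Moves: 5              
                      
                      


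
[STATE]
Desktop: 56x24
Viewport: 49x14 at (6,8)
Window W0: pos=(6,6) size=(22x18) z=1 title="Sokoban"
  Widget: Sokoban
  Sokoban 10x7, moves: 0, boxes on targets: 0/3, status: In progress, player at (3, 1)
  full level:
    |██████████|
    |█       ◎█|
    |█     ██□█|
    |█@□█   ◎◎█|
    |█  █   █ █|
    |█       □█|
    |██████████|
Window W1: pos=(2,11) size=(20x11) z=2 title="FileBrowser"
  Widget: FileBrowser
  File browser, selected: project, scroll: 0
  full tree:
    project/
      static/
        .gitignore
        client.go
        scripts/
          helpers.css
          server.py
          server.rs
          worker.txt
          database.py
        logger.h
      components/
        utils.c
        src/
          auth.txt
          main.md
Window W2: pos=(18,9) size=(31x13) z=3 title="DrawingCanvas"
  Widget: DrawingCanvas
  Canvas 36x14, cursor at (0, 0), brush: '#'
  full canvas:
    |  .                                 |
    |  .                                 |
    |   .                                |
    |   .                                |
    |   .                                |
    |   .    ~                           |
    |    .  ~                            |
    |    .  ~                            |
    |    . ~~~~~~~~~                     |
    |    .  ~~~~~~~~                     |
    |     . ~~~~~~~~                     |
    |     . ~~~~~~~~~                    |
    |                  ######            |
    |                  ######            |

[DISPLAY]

┠────────────────────┨                           
┃██████████ ┏━━━━━━━━━━━━━━━━━━━━━━━━━━━━━┓      
┃█       ◎█ ┃ DrawingCanvas               ┃      
━━━━━━━━━━━━┠─────────────────────────────┨      
leBrowser   ┃+ .                          ┃      
────────────┃  .                          ┃      
-] project/ ┃   .                         ┃      
 [+] static/┃   .                         ┃      
 [+] compone┃   .                         ┃      
            ┃   .    ~                    ┃      
            ┃    .  ~                     ┃      
            ┃    .  ~                     ┃      
            ┃    . ~~~~~~~~~              ┃      
━━━━━━━━━━━━┗━━━━━━━━━━━━━━━━━━━━━━━━━━━━━┛      


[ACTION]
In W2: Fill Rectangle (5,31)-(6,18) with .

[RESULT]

┠────────────────────┨                           
┃██████████ ┏━━━━━━━━━━━━━━━━━━━━━━━━━━━━━┓      
┃█       ◎█ ┃ DrawingCanvas               ┃      
━━━━━━━━━━━━┠─────────────────────────────┨      
leBrowser   ┃+ .                          ┃      
────────────┃  .                          ┃      
-] project/ ┃   .                         ┃      
 [+] static/┃   .                         ┃      
 [+] compone┃   .                         ┃      
            ┃   .    ~         ...........┃      
            ┃    .  ~          ...........┃      
            ┃    .  ~                     ┃      
            ┃    . ~~~~~~~~~              ┃      
━━━━━━━━━━━━┗━━━━━━━━━━━━━━━━━━━━━━━━━━━━━┛      


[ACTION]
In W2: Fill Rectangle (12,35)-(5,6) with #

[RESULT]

┠────────────────────┨                           
┃██████████ ┏━━━━━━━━━━━━━━━━━━━━━━━━━━━━━┓      
┃█       ◎█ ┃ DrawingCanvas               ┃      
━━━━━━━━━━━━┠─────────────────────────────┨      
leBrowser   ┃+ .                          ┃      
────────────┃  .                          ┃      
-] project/ ┃   .                         ┃      
 [+] static/┃   .                         ┃      
 [+] compone┃   .                         ┃      
            ┃   .  #######################┃      
            ┃    . #######################┃      
            ┃    . #######################┃      
            ┃    . #######################┃      
━━━━━━━━━━━━┗━━━━━━━━━━━━━━━━━━━━━━━━━━━━━┛      


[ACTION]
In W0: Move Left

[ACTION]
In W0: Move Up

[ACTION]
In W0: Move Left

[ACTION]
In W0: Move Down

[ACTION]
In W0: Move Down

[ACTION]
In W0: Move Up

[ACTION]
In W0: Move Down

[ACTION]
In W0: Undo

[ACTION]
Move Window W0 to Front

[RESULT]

┠────────────────────┨                           
┃██████████          ┃━━━━━━━━━━━━━━━━━━━━┓      
┃█       ◎█          ┃anvas               ┃      
┃█     ██□█          ┃────────────────────┨      
┃█@□█   ◎◎█          ┃                    ┃      
┃█  █   █ █          ┃                    ┃      
┃█       □█          ┃                    ┃      
┃██████████          ┃                    ┃      
┃Moves: 4  0/3       ┃                    ┃      
┃                    ┃####################┃      
┃                    ┃####################┃      
┃                    ┃####################┃      
┃                    ┃####################┃      
┃                    ┃━━━━━━━━━━━━━━━━━━━━┛      


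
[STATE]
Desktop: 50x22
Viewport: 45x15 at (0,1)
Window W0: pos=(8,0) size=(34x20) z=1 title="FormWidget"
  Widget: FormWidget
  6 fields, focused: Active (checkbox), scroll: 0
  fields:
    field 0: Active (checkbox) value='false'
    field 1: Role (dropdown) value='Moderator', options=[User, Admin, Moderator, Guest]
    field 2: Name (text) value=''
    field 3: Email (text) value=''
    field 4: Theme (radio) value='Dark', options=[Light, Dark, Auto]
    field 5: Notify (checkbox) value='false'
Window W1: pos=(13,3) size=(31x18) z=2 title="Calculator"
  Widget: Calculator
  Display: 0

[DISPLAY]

        ┃ FormWidget                     ┃   
        ┠────────────────────────────────┨   
        ┃> Ac┏━━━━━━━━━━━━━━━━━━━━━━━━━━━━━┓ 
        ┃  Ro┃ Calculator                  ┃ 
        ┃  Na┠─────────────────────────────┨ 
        ┃  Em┃                            0┃ 
        ┃  Th┃┌───┬───┬───┬───┐            ┃ 
        ┃  No┃│ 7 │ 8 │ 9 │ ÷ │            ┃ 
        ┃    ┃├───┼───┼───┼───┤            ┃ 
        ┃    ┃│ 4 │ 5 │ 6 │ × │            ┃ 
        ┃    ┃├───┼───┼───┼───┤            ┃ 
        ┃    ┃│ 1 │ 2 │ 3 │ - │            ┃ 
        ┃    ┃├───┼───┼───┼───┤            ┃ 
        ┃    ┃│ 0 │ . │ = │ + │            ┃ 
        ┃    ┃├───┼───┼───┼───┤            ┃ 


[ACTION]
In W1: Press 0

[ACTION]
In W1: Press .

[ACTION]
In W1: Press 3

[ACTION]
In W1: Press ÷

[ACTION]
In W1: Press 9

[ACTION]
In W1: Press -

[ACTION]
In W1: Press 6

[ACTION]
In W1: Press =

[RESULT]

        ┃ FormWidget                     ┃   
        ┠────────────────────────────────┨   
        ┃> Ac┏━━━━━━━━━━━━━━━━━━━━━━━━━━━━━┓ 
        ┃  Ro┃ Calculator                  ┃ 
        ┃  Na┠─────────────────────────────┨ 
        ┃  Em┃                 -5.966666667┃ 
        ┃  Th┃┌───┬───┬───┬───┐            ┃ 
        ┃  No┃│ 7 │ 8 │ 9 │ ÷ │            ┃ 
        ┃    ┃├───┼───┼───┼───┤            ┃ 
        ┃    ┃│ 4 │ 5 │ 6 │ × │            ┃ 
        ┃    ┃├───┼───┼───┼───┤            ┃ 
        ┃    ┃│ 1 │ 2 │ 3 │ - │            ┃ 
        ┃    ┃├───┼───┼───┼───┤            ┃ 
        ┃    ┃│ 0 │ . │ = │ + │            ┃ 
        ┃    ┃├───┼───┼───┼───┤            ┃ 


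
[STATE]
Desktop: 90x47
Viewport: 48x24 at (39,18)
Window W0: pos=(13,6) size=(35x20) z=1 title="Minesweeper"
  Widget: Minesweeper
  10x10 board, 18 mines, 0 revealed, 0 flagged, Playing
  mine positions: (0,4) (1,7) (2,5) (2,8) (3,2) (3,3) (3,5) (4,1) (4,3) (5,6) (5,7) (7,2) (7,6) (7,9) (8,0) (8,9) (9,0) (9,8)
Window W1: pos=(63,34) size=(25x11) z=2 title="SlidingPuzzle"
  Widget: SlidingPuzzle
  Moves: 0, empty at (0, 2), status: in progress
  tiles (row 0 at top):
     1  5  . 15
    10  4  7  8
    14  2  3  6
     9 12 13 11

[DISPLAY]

        ┃                                       
        ┃                                       
        ┃                                       
        ┃                                       
        ┃                                       
        ┃                                       
        ┃                                       
━━━━━━━━┛                                       
                                                
                                                
                                                
                                                
                                                
                                                
                                                
                                                
                        ┏━━━━━━━━━━━━━━━━━━━━━━━
                        ┃ SlidingPuzzle         
                        ┠───────────────────────
                        ┃┌────┬────┬────┬────┐  
                        ┃│  1 │  5 │    │ 15 │  
                        ┃├────┼────┼────┼────┤  
                        ┃│ 10 │  4 │  7 │  8 │  
                        ┃├────┼────┼────┼────┤  


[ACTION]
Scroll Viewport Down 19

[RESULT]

        ┃                                       
        ┃                                       
━━━━━━━━┛                                       
                                                
                                                
                                                
                                                
                                                
                                                
                                                
                                                
                        ┏━━━━━━━━━━━━━━━━━━━━━━━
                        ┃ SlidingPuzzle         
                        ┠───────────────────────
                        ┃┌────┬────┬────┬────┐  
                        ┃│  1 │  5 │    │ 15 │  
                        ┃├────┼────┼────┼────┤  
                        ┃│ 10 │  4 │  7 │  8 │  
                        ┃├────┼────┼────┼────┤  
                        ┃│ 14 │  2 │  3 │  6 │  
                        ┃├────┼────┼────┼────┤  
                        ┗━━━━━━━━━━━━━━━━━━━━━━━
                                                
                                                


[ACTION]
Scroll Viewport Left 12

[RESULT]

                    ┃                           
                    ┃                           
━━━━━━━━━━━━━━━━━━━━┛                           
                                                
                                                
                                                
                                                
                                                
                                                
                                                
                                                
                                    ┏━━━━━━━━━━━
                                    ┃ SlidingPuz
                                    ┠───────────
                                    ┃┌────┬────┬
                                    ┃│  1 │  5 │
                                    ┃├────┼────┼
                                    ┃│ 10 │  4 │
                                    ┃├────┼────┼
                                    ┃│ 14 │  2 │
                                    ┃├────┼────┼
                                    ┗━━━━━━━━━━━
                                                
                                                


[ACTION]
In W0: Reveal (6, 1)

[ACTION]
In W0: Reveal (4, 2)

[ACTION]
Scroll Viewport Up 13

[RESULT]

                    ┃                           
                    ┃                           
                    ┃                           
                    ┃                           
                    ┃                           
                    ┃                           
                    ┃                           
                    ┃                           
                    ┃                           
                    ┃                           
                    ┃                           
                    ┃                           
                    ┃                           
                    ┃                           
                    ┃                           
━━━━━━━━━━━━━━━━━━━━┛                           
                                                
                                                
                                                
                                                
                                                
                                                
                                                
                                                


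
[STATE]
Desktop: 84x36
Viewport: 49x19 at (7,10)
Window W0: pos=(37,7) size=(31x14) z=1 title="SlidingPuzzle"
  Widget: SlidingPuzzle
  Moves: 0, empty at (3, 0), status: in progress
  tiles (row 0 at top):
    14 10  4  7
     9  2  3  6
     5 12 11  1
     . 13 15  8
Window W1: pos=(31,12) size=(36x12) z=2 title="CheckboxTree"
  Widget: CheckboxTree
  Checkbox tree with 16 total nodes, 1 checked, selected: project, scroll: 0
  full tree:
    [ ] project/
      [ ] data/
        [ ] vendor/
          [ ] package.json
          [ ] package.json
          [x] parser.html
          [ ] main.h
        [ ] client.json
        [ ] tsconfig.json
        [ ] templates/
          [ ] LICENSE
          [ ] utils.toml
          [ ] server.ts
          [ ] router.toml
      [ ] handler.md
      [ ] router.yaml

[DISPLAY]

                              ┃┌────┬────┬────┬──
                              ┃│ 14 │ 10 │  4 │  
                        ┏━━━━━━━━━━━━━━━━━━━━━━━━
                        ┃ CheckboxTree           
                        ┠────────────────────────
                        ┃>[-] project/           
                        ┃   [-] data/            
                        ┃     [-] vendor/        
                        ┃       [ ] package.json 
                        ┃       [ ] package.json 
                        ┃       [x] parser.html  
                        ┃       [ ] main.h       
                        ┃     [ ] client.json    
                        ┗━━━━━━━━━━━━━━━━━━━━━━━━
                                                 
                                                 
                                                 
                                                 
                                                 


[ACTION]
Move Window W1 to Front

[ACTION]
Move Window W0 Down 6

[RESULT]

                                                 
                                                 
                        ┏━━━━━━━━━━━━━━━━━━━━━━━━
                        ┃ CheckboxTree           
                        ┠────────────────────────
                        ┃>[-] project/           
                        ┃   [-] data/            
                        ┃     [-] vendor/        
                        ┃       [ ] package.json 
                        ┃       [ ] package.json 
                        ┃       [x] parser.html  
                        ┃       [ ] main.h       
                        ┃     [ ] client.json    
                        ┗━━━━━━━━━━━━━━━━━━━━━━━━
                              ┃└────┴────┴────┴──
                              ┃Moves: 0          
                              ┗━━━━━━━━━━━━━━━━━━
                                                 
                                                 


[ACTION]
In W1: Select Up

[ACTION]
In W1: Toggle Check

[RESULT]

                                                 
                                                 
                        ┏━━━━━━━━━━━━━━━━━━━━━━━━
                        ┃ CheckboxTree           
                        ┠────────────────────────
                        ┃>[x] project/           
                        ┃   [x] data/            
                        ┃     [x] vendor/        
                        ┃       [x] package.json 
                        ┃       [x] package.json 
                        ┃       [x] parser.html  
                        ┃       [x] main.h       
                        ┃     [x] client.json    
                        ┗━━━━━━━━━━━━━━━━━━━━━━━━
                              ┃└────┴────┴────┴──
                              ┃Moves: 0          
                              ┗━━━━━━━━━━━━━━━━━━
                                                 
                                                 


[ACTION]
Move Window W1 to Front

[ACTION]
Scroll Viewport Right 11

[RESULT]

                                                 
                                                 
             ┏━━━━━━━━━━━━━━━━━━━━━━━━━━━━━━━━━━┓
             ┃ CheckboxTree                     ┃
             ┠──────────────────────────────────┨
             ┃>[x] project/                     ┃
             ┃   [x] data/                      ┃
             ┃     [x] vendor/                  ┃
             ┃       [x] package.json           ┃
             ┃       [x] package.json           ┃
             ┃       [x] parser.html            ┃
             ┃       [x] main.h                 ┃
             ┃     [x] client.json              ┃
             ┗━━━━━━━━━━━━━━━━━━━━━━━━━━━━━━━━━━┛
                   ┃└────┴────┴────┴────┘        
                   ┃Moves: 0                     
                   ┗━━━━━━━━━━━━━━━━━━━━━━━━━━━━━
                                                 
                                                 
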